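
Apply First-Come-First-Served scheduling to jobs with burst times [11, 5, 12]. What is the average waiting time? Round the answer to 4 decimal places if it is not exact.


FCFS order (as given): [11, 5, 12]
Waiting times:
  Job 1: wait = 0
  Job 2: wait = 11
  Job 3: wait = 16
Sum of waiting times = 27
Average waiting time = 27/3 = 9.0

9.0


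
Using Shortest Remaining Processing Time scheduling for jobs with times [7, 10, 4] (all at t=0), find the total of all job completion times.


Since all jobs arrive at t=0, SRPT equals SPT ordering.
SPT order: [4, 7, 10]
Completion times:
  Job 1: p=4, C=4
  Job 2: p=7, C=11
  Job 3: p=10, C=21
Total completion time = 4 + 11 + 21 = 36

36


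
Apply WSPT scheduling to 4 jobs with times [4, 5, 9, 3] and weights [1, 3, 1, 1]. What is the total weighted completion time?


Compute p/w ratios and sort ascending (WSPT): [(5, 3), (3, 1), (4, 1), (9, 1)]
Compute weighted completion times:
  Job (p=5,w=3): C=5, w*C=3*5=15
  Job (p=3,w=1): C=8, w*C=1*8=8
  Job (p=4,w=1): C=12, w*C=1*12=12
  Job (p=9,w=1): C=21, w*C=1*21=21
Total weighted completion time = 56

56


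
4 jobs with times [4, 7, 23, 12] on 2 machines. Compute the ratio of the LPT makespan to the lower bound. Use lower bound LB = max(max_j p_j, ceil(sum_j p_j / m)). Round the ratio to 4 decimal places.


LPT order: [23, 12, 7, 4]
Machine loads after assignment: [23, 23]
LPT makespan = 23
Lower bound = max(max_job, ceil(total/2)) = max(23, 23) = 23
Ratio = 23 / 23 = 1.0

1.0


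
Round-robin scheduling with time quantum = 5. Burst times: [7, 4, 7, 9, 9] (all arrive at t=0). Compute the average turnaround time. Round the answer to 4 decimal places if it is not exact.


Time quantum = 5
Execution trace:
  J1 runs 5 units, time = 5
  J2 runs 4 units, time = 9
  J3 runs 5 units, time = 14
  J4 runs 5 units, time = 19
  J5 runs 5 units, time = 24
  J1 runs 2 units, time = 26
  J3 runs 2 units, time = 28
  J4 runs 4 units, time = 32
  J5 runs 4 units, time = 36
Finish times: [26, 9, 28, 32, 36]
Average turnaround = 131/5 = 26.2

26.2


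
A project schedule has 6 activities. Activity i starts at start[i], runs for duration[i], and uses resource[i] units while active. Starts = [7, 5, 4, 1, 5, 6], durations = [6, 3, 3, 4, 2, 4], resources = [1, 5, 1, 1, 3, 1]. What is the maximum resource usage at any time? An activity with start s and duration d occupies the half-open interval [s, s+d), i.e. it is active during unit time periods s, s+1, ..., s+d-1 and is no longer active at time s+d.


Each activity i is active on [start_i, start_i + duration_i).
Compute total resource usage per time slot:
  t=0: active resources = [], total = 0
  t=1: active resources = [1], total = 1
  t=2: active resources = [1], total = 1
  t=3: active resources = [1], total = 1
  t=4: active resources = [1, 1], total = 2
  t=5: active resources = [5, 1, 3], total = 9
  t=6: active resources = [5, 1, 3, 1], total = 10
  t=7: active resources = [1, 5, 1], total = 7
  t=8: active resources = [1, 1], total = 2
  t=9: active resources = [1, 1], total = 2
  t=10: active resources = [1], total = 1
  t=11: active resources = [1], total = 1
  t=12: active resources = [1], total = 1
Peak resource demand = 10

10


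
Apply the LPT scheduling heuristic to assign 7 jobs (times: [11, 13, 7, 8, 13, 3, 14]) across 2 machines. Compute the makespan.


Sort jobs in decreasing order (LPT): [14, 13, 13, 11, 8, 7, 3]
Assign each job to the least loaded machine:
  Machine 1: jobs [14, 11, 8, 3], load = 36
  Machine 2: jobs [13, 13, 7], load = 33
Makespan = max load = 36

36


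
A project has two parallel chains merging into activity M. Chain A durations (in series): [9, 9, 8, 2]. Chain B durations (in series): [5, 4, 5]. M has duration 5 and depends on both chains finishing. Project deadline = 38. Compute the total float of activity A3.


Forward pass: ES(A3) = sum of predecessors on chain A = 18
EF = ES + duration = 18 + 8 = 26
Backward pass: LF(M) = deadline = 38; LS(M) = 38 - 5 = 33
LF(A3) = LS(M) - sum(successors on chain A) = 33 - 2 = 31
LS = LF - duration = 31 - 8 = 23
Total float = LS - ES = 23 - 18 = 5

5


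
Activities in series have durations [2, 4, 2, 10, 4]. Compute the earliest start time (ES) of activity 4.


Activity 4 starts after activities 1 through 3 complete.
Predecessor durations: [2, 4, 2]
ES = 2 + 4 + 2 = 8

8


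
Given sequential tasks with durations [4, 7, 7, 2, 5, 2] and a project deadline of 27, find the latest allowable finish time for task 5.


LF(activity 5) = deadline - sum of successor durations
Successors: activities 6 through 6 with durations [2]
Sum of successor durations = 2
LF = 27 - 2 = 25

25


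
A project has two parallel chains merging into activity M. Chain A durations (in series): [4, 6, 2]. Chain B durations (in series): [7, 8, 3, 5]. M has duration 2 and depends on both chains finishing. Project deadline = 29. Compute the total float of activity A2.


Forward pass: ES(A2) = sum of predecessors on chain A = 4
EF = ES + duration = 4 + 6 = 10
Backward pass: LF(M) = deadline = 29; LS(M) = 29 - 2 = 27
LF(A2) = LS(M) - sum(successors on chain A) = 27 - 2 = 25
LS = LF - duration = 25 - 6 = 19
Total float = LS - ES = 19 - 4 = 15

15


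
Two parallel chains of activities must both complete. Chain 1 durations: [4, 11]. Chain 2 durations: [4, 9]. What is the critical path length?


Path A total = 4 + 11 = 15
Path B total = 4 + 9 = 13
Critical path = longest path = max(15, 13) = 15

15


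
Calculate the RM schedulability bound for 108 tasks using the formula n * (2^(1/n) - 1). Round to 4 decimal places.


Compute 2^(1/108) = 1.0064386691
Subtract 1: 1.0064386691 - 1 = 0.0064386691
Multiply by n: 108 * 0.0064386691 = 0.6953762628
Round to 4 dp: 0.6954

0.6954


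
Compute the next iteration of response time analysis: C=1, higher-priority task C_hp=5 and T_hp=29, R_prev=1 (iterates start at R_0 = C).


R_next = C + ceil(R_prev / T_hp) * C_hp
ceil(1 / 29) = ceil(0.0345) = 1
Interference = 1 * 5 = 5
R_next = 1 + 5 = 6

6


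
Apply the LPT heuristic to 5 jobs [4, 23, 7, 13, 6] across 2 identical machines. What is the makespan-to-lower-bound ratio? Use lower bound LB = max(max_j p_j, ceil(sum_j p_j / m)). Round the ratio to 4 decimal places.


LPT order: [23, 13, 7, 6, 4]
Machine loads after assignment: [27, 26]
LPT makespan = 27
Lower bound = max(max_job, ceil(total/2)) = max(23, 27) = 27
Ratio = 27 / 27 = 1.0

1.0


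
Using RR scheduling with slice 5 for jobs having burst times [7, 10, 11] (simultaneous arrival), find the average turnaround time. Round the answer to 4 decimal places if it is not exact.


Time quantum = 5
Execution trace:
  J1 runs 5 units, time = 5
  J2 runs 5 units, time = 10
  J3 runs 5 units, time = 15
  J1 runs 2 units, time = 17
  J2 runs 5 units, time = 22
  J3 runs 5 units, time = 27
  J3 runs 1 units, time = 28
Finish times: [17, 22, 28]
Average turnaround = 67/3 = 22.3333

22.3333


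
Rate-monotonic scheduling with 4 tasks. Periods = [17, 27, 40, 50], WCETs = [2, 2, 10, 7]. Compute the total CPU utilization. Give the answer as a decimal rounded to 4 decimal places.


Compute individual utilizations (exact fractions):
  Task 1: C/T = 2/17 (approx. 0.1176)
  Task 2: C/T = 2/27 (approx. 0.0741)
  Task 3: C/T = 10/40 = 1/4 (approx. 0.25)
  Task 4: C/T = 7/50 (approx. 0.14)
Total utilization U = 2/17 + 2/27 + 1/4 + 7/50 = 26701/45900
Rounded to 4 decimal places: U = 0.5817
RM (Liu & Layland) bound for 4 tasks = 0.756828; compare with U = 26701/45900 (approx. 0.581721)
U <= bound, so schedulable by RM sufficient condition.

0.5817


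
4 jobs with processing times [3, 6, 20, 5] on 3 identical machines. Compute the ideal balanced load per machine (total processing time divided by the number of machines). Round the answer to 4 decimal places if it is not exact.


Total processing time = 3 + 6 + 20 + 5 = 34
Number of machines = 3
Ideal balanced load = 34 / 3 = 11.3333

11.3333


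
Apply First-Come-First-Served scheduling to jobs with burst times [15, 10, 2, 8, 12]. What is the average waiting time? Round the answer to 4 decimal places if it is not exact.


FCFS order (as given): [15, 10, 2, 8, 12]
Waiting times:
  Job 1: wait = 0
  Job 2: wait = 15
  Job 3: wait = 25
  Job 4: wait = 27
  Job 5: wait = 35
Sum of waiting times = 102
Average waiting time = 102/5 = 20.4

20.4


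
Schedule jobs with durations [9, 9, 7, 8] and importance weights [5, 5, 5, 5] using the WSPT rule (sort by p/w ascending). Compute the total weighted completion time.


Compute p/w ratios and sort ascending (WSPT): [(7, 5), (8, 5), (9, 5), (9, 5)]
Compute weighted completion times:
  Job (p=7,w=5): C=7, w*C=5*7=35
  Job (p=8,w=5): C=15, w*C=5*15=75
  Job (p=9,w=5): C=24, w*C=5*24=120
  Job (p=9,w=5): C=33, w*C=5*33=165
Total weighted completion time = 395

395


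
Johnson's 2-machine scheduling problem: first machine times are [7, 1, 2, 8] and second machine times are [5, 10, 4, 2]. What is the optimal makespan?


Apply Johnson's rule:
  Group 1 (a <= b): [(2, 1, 10), (3, 2, 4)]
  Group 2 (a > b): [(1, 7, 5), (4, 8, 2)]
Optimal job order: [2, 3, 1, 4]
Schedule:
  Job 2: M1 done at 1, M2 done at 11
  Job 3: M1 done at 3, M2 done at 15
  Job 1: M1 done at 10, M2 done at 20
  Job 4: M1 done at 18, M2 done at 22
Makespan = 22

22


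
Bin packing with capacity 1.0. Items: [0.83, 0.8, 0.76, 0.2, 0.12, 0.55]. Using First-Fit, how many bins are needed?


Place items sequentially using First-Fit:
  Item 0.83 -> new Bin 1
  Item 0.8 -> new Bin 2
  Item 0.76 -> new Bin 3
  Item 0.2 -> Bin 2 (now 1.0)
  Item 0.12 -> Bin 1 (now 0.95)
  Item 0.55 -> new Bin 4
Total bins used = 4

4


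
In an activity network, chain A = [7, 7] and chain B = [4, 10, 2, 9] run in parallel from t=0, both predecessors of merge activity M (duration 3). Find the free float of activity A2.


ES(A2) = sum of predecessors on chain A = 7
EF(A2) = ES + duration = 7 + 7 = 14
Successor of A2 is M. ES(M) = max(sum(A), sum(B)) = max(14, 25) = 25
Free float = ES(successor) - EF(current) = 25 - 14 = 11

11


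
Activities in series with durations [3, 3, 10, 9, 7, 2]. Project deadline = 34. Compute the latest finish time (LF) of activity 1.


LF(activity 1) = deadline - sum of successor durations
Successors: activities 2 through 6 with durations [3, 10, 9, 7, 2]
Sum of successor durations = 31
LF = 34 - 31 = 3

3


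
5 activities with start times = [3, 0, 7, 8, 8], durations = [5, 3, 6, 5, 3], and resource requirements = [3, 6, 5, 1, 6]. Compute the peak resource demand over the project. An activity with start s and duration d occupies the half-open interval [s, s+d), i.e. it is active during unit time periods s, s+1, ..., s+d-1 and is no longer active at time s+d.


Each activity i is active on [start_i, start_i + duration_i).
Compute total resource usage per time slot:
  t=0: active resources = [6], total = 6
  t=1: active resources = [6], total = 6
  t=2: active resources = [6], total = 6
  t=3: active resources = [3], total = 3
  t=4: active resources = [3], total = 3
  t=5: active resources = [3], total = 3
  t=6: active resources = [3], total = 3
  t=7: active resources = [3, 5], total = 8
  t=8: active resources = [5, 1, 6], total = 12
  t=9: active resources = [5, 1, 6], total = 12
  t=10: active resources = [5, 1, 6], total = 12
  t=11: active resources = [5, 1], total = 6
  t=12: active resources = [5, 1], total = 6
Peak resource demand = 12

12


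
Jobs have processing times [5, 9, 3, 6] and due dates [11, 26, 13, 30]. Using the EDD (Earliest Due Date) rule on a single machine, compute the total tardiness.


Sort by due date (EDD order): [(5, 11), (3, 13), (9, 26), (6, 30)]
Compute completion times and tardiness:
  Job 1: p=5, d=11, C=5, tardiness=max(0,5-11)=0
  Job 2: p=3, d=13, C=8, tardiness=max(0,8-13)=0
  Job 3: p=9, d=26, C=17, tardiness=max(0,17-26)=0
  Job 4: p=6, d=30, C=23, tardiness=max(0,23-30)=0
Total tardiness = 0

0


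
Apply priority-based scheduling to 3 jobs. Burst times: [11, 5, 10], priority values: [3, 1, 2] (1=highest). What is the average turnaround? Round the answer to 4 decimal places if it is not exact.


Sort by priority (ascending = highest first):
Order: [(1, 5), (2, 10), (3, 11)]
Completion times:
  Priority 1, burst=5, C=5
  Priority 2, burst=10, C=15
  Priority 3, burst=11, C=26
Average turnaround = 46/3 = 15.3333

15.3333


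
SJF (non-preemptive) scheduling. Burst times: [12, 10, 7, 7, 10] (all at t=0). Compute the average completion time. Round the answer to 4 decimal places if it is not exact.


SJF order (ascending): [7, 7, 10, 10, 12]
Completion times:
  Job 1: burst=7, C=7
  Job 2: burst=7, C=14
  Job 3: burst=10, C=24
  Job 4: burst=10, C=34
  Job 5: burst=12, C=46
Average completion = 125/5 = 25.0

25.0


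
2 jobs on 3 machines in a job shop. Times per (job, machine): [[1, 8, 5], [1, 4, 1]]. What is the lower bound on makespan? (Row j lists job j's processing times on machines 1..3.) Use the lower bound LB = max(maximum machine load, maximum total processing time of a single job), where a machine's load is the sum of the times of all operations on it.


Machine loads:
  Machine 1: 1 + 1 = 2
  Machine 2: 8 + 4 = 12
  Machine 3: 5 + 1 = 6
Max machine load = 12
Job totals:
  Job 1: 14
  Job 2: 6
Max job total = 14
Lower bound = max(12, 14) = 14

14


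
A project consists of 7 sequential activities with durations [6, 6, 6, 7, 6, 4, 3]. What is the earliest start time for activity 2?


Activity 2 starts after activities 1 through 1 complete.
Predecessor durations: [6]
ES = 6 = 6

6


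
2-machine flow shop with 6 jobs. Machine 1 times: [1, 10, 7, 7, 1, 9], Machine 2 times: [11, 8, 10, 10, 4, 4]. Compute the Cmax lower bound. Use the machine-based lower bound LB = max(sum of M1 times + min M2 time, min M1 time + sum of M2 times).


LB1 = sum(M1 times) + min(M2 times) = 35 + 4 = 39
LB2 = min(M1 times) + sum(M2 times) = 1 + 47 = 48
Lower bound = max(LB1, LB2) = max(39, 48) = 48

48


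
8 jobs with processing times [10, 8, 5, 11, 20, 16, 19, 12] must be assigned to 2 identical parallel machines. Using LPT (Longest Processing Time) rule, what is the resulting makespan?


Sort jobs in decreasing order (LPT): [20, 19, 16, 12, 11, 10, 8, 5]
Assign each job to the least loaded machine:
  Machine 1: jobs [20, 12, 11, 8], load = 51
  Machine 2: jobs [19, 16, 10, 5], load = 50
Makespan = max load = 51

51


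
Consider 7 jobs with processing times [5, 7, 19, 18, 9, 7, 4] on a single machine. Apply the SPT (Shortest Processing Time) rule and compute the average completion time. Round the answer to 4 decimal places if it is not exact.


Sort jobs by processing time (SPT order): [4, 5, 7, 7, 9, 18, 19]
Compute completion times sequentially:
  Job 1: processing = 4, completes at 4
  Job 2: processing = 5, completes at 9
  Job 3: processing = 7, completes at 16
  Job 4: processing = 7, completes at 23
  Job 5: processing = 9, completes at 32
  Job 6: processing = 18, completes at 50
  Job 7: processing = 19, completes at 69
Sum of completion times = 203
Average completion time = 203/7 = 29.0

29.0


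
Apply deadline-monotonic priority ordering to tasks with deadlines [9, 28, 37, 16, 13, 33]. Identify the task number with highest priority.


Sort tasks by relative deadline (ascending):
  Task 1: deadline = 9
  Task 5: deadline = 13
  Task 4: deadline = 16
  Task 2: deadline = 28
  Task 6: deadline = 33
  Task 3: deadline = 37
Priority order (highest first): [1, 5, 4, 2, 6, 3]
Highest priority task = 1

1


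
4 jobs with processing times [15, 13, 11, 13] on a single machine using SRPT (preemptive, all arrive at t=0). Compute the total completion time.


Since all jobs arrive at t=0, SRPT equals SPT ordering.
SPT order: [11, 13, 13, 15]
Completion times:
  Job 1: p=11, C=11
  Job 2: p=13, C=24
  Job 3: p=13, C=37
  Job 4: p=15, C=52
Total completion time = 11 + 24 + 37 + 52 = 124

124


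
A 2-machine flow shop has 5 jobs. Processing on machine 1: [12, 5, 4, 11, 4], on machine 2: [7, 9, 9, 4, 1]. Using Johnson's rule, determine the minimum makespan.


Apply Johnson's rule:
  Group 1 (a <= b): [(3, 4, 9), (2, 5, 9)]
  Group 2 (a > b): [(1, 12, 7), (4, 11, 4), (5, 4, 1)]
Optimal job order: [3, 2, 1, 4, 5]
Schedule:
  Job 3: M1 done at 4, M2 done at 13
  Job 2: M1 done at 9, M2 done at 22
  Job 1: M1 done at 21, M2 done at 29
  Job 4: M1 done at 32, M2 done at 36
  Job 5: M1 done at 36, M2 done at 37
Makespan = 37

37


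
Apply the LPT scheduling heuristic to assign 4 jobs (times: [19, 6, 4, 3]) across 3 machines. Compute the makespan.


Sort jobs in decreasing order (LPT): [19, 6, 4, 3]
Assign each job to the least loaded machine:
  Machine 1: jobs [19], load = 19
  Machine 2: jobs [6], load = 6
  Machine 3: jobs [4, 3], load = 7
Makespan = max load = 19

19


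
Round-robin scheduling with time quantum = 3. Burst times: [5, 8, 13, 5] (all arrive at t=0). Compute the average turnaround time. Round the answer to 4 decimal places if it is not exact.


Time quantum = 3
Execution trace:
  J1 runs 3 units, time = 3
  J2 runs 3 units, time = 6
  J3 runs 3 units, time = 9
  J4 runs 3 units, time = 12
  J1 runs 2 units, time = 14
  J2 runs 3 units, time = 17
  J3 runs 3 units, time = 20
  J4 runs 2 units, time = 22
  J2 runs 2 units, time = 24
  J3 runs 3 units, time = 27
  J3 runs 3 units, time = 30
  J3 runs 1 units, time = 31
Finish times: [14, 24, 31, 22]
Average turnaround = 91/4 = 22.75

22.75


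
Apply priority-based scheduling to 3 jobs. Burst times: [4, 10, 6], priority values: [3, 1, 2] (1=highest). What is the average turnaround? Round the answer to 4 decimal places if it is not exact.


Sort by priority (ascending = highest first):
Order: [(1, 10), (2, 6), (3, 4)]
Completion times:
  Priority 1, burst=10, C=10
  Priority 2, burst=6, C=16
  Priority 3, burst=4, C=20
Average turnaround = 46/3 = 15.3333

15.3333


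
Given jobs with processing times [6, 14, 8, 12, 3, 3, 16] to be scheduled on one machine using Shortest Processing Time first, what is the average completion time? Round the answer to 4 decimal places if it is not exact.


Sort jobs by processing time (SPT order): [3, 3, 6, 8, 12, 14, 16]
Compute completion times sequentially:
  Job 1: processing = 3, completes at 3
  Job 2: processing = 3, completes at 6
  Job 3: processing = 6, completes at 12
  Job 4: processing = 8, completes at 20
  Job 5: processing = 12, completes at 32
  Job 6: processing = 14, completes at 46
  Job 7: processing = 16, completes at 62
Sum of completion times = 181
Average completion time = 181/7 = 25.8571

25.8571


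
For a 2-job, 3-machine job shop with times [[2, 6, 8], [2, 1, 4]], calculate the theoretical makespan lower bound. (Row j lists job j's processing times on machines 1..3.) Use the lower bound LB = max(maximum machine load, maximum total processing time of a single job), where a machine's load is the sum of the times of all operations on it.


Machine loads:
  Machine 1: 2 + 2 = 4
  Machine 2: 6 + 1 = 7
  Machine 3: 8 + 4 = 12
Max machine load = 12
Job totals:
  Job 1: 16
  Job 2: 7
Max job total = 16
Lower bound = max(12, 16) = 16

16


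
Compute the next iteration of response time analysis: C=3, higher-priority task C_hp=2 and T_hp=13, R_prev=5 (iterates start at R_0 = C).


R_next = C + ceil(R_prev / T_hp) * C_hp
ceil(5 / 13) = ceil(0.3846) = 1
Interference = 1 * 2 = 2
R_next = 3 + 2 = 5
R_next = R_prev, so the iteration has converged (response time = 5).

5


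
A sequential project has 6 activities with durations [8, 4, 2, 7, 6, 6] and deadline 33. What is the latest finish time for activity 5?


LF(activity 5) = deadline - sum of successor durations
Successors: activities 6 through 6 with durations [6]
Sum of successor durations = 6
LF = 33 - 6 = 27

27


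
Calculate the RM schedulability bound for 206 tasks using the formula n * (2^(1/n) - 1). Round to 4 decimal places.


Compute 2^(1/206) = 1.0033704594
Subtract 1: 1.0033704594 - 1 = 0.0033704594
Multiply by n: 206 * 0.0033704594 = 0.6943146364
Round to 4 dp: 0.6943

0.6943


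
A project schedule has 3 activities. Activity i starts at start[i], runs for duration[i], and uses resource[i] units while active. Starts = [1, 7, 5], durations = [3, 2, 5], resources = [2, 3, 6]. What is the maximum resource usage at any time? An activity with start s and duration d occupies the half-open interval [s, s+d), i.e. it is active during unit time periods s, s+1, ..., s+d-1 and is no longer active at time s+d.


Each activity i is active on [start_i, start_i + duration_i).
Compute total resource usage per time slot:
  t=0: active resources = [], total = 0
  t=1: active resources = [2], total = 2
  t=2: active resources = [2], total = 2
  t=3: active resources = [2], total = 2
  t=4: active resources = [], total = 0
  t=5: active resources = [6], total = 6
  t=6: active resources = [6], total = 6
  t=7: active resources = [3, 6], total = 9
  t=8: active resources = [3, 6], total = 9
  t=9: active resources = [6], total = 6
Peak resource demand = 9

9


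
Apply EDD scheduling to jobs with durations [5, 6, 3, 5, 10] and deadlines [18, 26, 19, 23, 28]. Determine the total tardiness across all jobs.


Sort by due date (EDD order): [(5, 18), (3, 19), (5, 23), (6, 26), (10, 28)]
Compute completion times and tardiness:
  Job 1: p=5, d=18, C=5, tardiness=max(0,5-18)=0
  Job 2: p=3, d=19, C=8, tardiness=max(0,8-19)=0
  Job 3: p=5, d=23, C=13, tardiness=max(0,13-23)=0
  Job 4: p=6, d=26, C=19, tardiness=max(0,19-26)=0
  Job 5: p=10, d=28, C=29, tardiness=max(0,29-28)=1
Total tardiness = 1

1


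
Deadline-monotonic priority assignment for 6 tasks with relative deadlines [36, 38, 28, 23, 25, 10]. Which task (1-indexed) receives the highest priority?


Sort tasks by relative deadline (ascending):
  Task 6: deadline = 10
  Task 4: deadline = 23
  Task 5: deadline = 25
  Task 3: deadline = 28
  Task 1: deadline = 36
  Task 2: deadline = 38
Priority order (highest first): [6, 4, 5, 3, 1, 2]
Highest priority task = 6

6


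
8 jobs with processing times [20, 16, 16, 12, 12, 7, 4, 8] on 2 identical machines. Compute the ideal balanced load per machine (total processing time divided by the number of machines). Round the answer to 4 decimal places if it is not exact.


Total processing time = 20 + 16 + 16 + 12 + 12 + 7 + 4 + 8 = 95
Number of machines = 2
Ideal balanced load = 95 / 2 = 47.5

47.5


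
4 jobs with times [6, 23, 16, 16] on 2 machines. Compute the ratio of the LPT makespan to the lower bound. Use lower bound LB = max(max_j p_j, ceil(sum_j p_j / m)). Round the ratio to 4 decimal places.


LPT order: [23, 16, 16, 6]
Machine loads after assignment: [29, 32]
LPT makespan = 32
Lower bound = max(max_job, ceil(total/2)) = max(23, 31) = 31
Ratio = 32 / 31 = 1.0323

1.0323


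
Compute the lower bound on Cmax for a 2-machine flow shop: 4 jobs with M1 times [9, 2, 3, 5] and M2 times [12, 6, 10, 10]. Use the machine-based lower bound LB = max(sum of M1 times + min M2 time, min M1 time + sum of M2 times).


LB1 = sum(M1 times) + min(M2 times) = 19 + 6 = 25
LB2 = min(M1 times) + sum(M2 times) = 2 + 38 = 40
Lower bound = max(LB1, LB2) = max(25, 40) = 40

40


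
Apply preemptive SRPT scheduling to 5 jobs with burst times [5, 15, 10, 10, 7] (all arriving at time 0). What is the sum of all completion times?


Since all jobs arrive at t=0, SRPT equals SPT ordering.
SPT order: [5, 7, 10, 10, 15]
Completion times:
  Job 1: p=5, C=5
  Job 2: p=7, C=12
  Job 3: p=10, C=22
  Job 4: p=10, C=32
  Job 5: p=15, C=47
Total completion time = 5 + 12 + 22 + 32 + 47 = 118

118


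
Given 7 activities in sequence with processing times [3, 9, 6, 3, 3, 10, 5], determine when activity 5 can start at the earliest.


Activity 5 starts after activities 1 through 4 complete.
Predecessor durations: [3, 9, 6, 3]
ES = 3 + 9 + 6 + 3 = 21

21


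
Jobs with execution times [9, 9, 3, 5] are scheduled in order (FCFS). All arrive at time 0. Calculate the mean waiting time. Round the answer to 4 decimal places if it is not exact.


FCFS order (as given): [9, 9, 3, 5]
Waiting times:
  Job 1: wait = 0
  Job 2: wait = 9
  Job 3: wait = 18
  Job 4: wait = 21
Sum of waiting times = 48
Average waiting time = 48/4 = 12.0

12.0


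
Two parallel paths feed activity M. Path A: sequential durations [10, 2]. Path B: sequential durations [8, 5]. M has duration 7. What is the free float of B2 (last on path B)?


ES(B2) = sum of predecessors on chain B = 8
EF(B2) = ES + duration = 8 + 5 = 13
Successor of B2 is M. ES(M) = max(sum(A), sum(B)) = max(12, 13) = 13
Free float = ES(successor) - EF(current) = 13 - 13 = 0

0


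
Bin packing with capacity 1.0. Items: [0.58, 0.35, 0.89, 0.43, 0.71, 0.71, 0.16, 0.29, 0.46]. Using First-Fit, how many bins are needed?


Place items sequentially using First-Fit:
  Item 0.58 -> new Bin 1
  Item 0.35 -> Bin 1 (now 0.93)
  Item 0.89 -> new Bin 2
  Item 0.43 -> new Bin 3
  Item 0.71 -> new Bin 4
  Item 0.71 -> new Bin 5
  Item 0.16 -> Bin 3 (now 0.59)
  Item 0.29 -> Bin 3 (now 0.88)
  Item 0.46 -> new Bin 6
Total bins used = 6

6


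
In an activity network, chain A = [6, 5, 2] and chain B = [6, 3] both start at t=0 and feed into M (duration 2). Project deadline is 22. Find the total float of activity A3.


Forward pass: ES(A3) = sum of predecessors on chain A = 11
EF = ES + duration = 11 + 2 = 13
Backward pass: LF(M) = deadline = 22; LS(M) = 22 - 2 = 20
LF(A3) = LS(M) - sum(successors on chain A) = 20 - 0 = 20
LS = LF - duration = 20 - 2 = 18
Total float = LS - ES = 18 - 11 = 7

7


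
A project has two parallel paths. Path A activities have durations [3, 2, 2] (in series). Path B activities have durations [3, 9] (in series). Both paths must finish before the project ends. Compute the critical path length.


Path A total = 3 + 2 + 2 = 7
Path B total = 3 + 9 = 12
Critical path = longest path = max(7, 12) = 12

12


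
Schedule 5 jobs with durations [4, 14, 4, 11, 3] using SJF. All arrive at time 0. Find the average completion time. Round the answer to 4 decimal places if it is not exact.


SJF order (ascending): [3, 4, 4, 11, 14]
Completion times:
  Job 1: burst=3, C=3
  Job 2: burst=4, C=7
  Job 3: burst=4, C=11
  Job 4: burst=11, C=22
  Job 5: burst=14, C=36
Average completion = 79/5 = 15.8

15.8


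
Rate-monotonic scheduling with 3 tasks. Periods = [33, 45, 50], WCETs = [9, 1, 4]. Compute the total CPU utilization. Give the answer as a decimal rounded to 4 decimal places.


Compute individual utilizations (exact fractions):
  Task 1: C/T = 9/33 = 3/11 (approx. 0.2727)
  Task 2: C/T = 1/45 (approx. 0.0222)
  Task 3: C/T = 4/50 = 2/25 (approx. 0.08)
Total utilization U = 3/11 + 1/45 + 2/25 = 928/2475
Rounded to 4 decimal places: U = 0.3749
RM (Liu & Layland) bound for 3 tasks = 0.779763; compare with U = 928/2475 (approx. 0.374949)
U <= bound, so schedulable by RM sufficient condition.

0.3749


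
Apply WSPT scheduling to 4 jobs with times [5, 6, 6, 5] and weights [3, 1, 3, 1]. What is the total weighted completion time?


Compute p/w ratios and sort ascending (WSPT): [(5, 3), (6, 3), (5, 1), (6, 1)]
Compute weighted completion times:
  Job (p=5,w=3): C=5, w*C=3*5=15
  Job (p=6,w=3): C=11, w*C=3*11=33
  Job (p=5,w=1): C=16, w*C=1*16=16
  Job (p=6,w=1): C=22, w*C=1*22=22
Total weighted completion time = 86

86


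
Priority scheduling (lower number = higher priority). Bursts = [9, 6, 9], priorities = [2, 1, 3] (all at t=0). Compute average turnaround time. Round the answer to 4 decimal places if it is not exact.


Sort by priority (ascending = highest first):
Order: [(1, 6), (2, 9), (3, 9)]
Completion times:
  Priority 1, burst=6, C=6
  Priority 2, burst=9, C=15
  Priority 3, burst=9, C=24
Average turnaround = 45/3 = 15.0

15.0


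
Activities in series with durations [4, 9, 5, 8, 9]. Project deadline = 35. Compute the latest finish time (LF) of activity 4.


LF(activity 4) = deadline - sum of successor durations
Successors: activities 5 through 5 with durations [9]
Sum of successor durations = 9
LF = 35 - 9 = 26

26


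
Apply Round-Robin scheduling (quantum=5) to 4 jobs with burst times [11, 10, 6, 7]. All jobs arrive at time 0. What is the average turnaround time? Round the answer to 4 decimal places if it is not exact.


Time quantum = 5
Execution trace:
  J1 runs 5 units, time = 5
  J2 runs 5 units, time = 10
  J3 runs 5 units, time = 15
  J4 runs 5 units, time = 20
  J1 runs 5 units, time = 25
  J2 runs 5 units, time = 30
  J3 runs 1 units, time = 31
  J4 runs 2 units, time = 33
  J1 runs 1 units, time = 34
Finish times: [34, 30, 31, 33]
Average turnaround = 128/4 = 32.0

32.0


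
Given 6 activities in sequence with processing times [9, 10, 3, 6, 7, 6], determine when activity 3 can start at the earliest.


Activity 3 starts after activities 1 through 2 complete.
Predecessor durations: [9, 10]
ES = 9 + 10 = 19

19


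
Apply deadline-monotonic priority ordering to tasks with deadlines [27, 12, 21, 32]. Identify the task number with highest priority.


Sort tasks by relative deadline (ascending):
  Task 2: deadline = 12
  Task 3: deadline = 21
  Task 1: deadline = 27
  Task 4: deadline = 32
Priority order (highest first): [2, 3, 1, 4]
Highest priority task = 2

2


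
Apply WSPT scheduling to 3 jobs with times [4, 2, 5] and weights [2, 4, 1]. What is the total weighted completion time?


Compute p/w ratios and sort ascending (WSPT): [(2, 4), (4, 2), (5, 1)]
Compute weighted completion times:
  Job (p=2,w=4): C=2, w*C=4*2=8
  Job (p=4,w=2): C=6, w*C=2*6=12
  Job (p=5,w=1): C=11, w*C=1*11=11
Total weighted completion time = 31

31


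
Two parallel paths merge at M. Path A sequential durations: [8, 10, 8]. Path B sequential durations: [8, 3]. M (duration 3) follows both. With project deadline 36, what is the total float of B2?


Forward pass: ES(B2) = sum of predecessors on chain B = 8
EF = ES + duration = 8 + 3 = 11
Backward pass: LF(M) = deadline = 36; LS(M) = 36 - 3 = 33
LF(B2) = LS(M) - sum(successors on chain B) = 33 - 0 = 33
LS = LF - duration = 33 - 3 = 30
Total float = LS - ES = 30 - 8 = 22

22


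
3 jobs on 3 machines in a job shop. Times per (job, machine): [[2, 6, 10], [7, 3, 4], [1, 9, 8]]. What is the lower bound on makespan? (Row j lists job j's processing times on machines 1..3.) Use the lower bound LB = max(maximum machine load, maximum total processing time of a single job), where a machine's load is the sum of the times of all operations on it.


Machine loads:
  Machine 1: 2 + 7 + 1 = 10
  Machine 2: 6 + 3 + 9 = 18
  Machine 3: 10 + 4 + 8 = 22
Max machine load = 22
Job totals:
  Job 1: 18
  Job 2: 14
  Job 3: 18
Max job total = 18
Lower bound = max(22, 18) = 22

22


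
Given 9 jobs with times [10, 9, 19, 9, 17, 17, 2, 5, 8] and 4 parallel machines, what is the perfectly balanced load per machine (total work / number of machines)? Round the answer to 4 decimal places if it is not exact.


Total processing time = 10 + 9 + 19 + 9 + 17 + 17 + 2 + 5 + 8 = 96
Number of machines = 4
Ideal balanced load = 96 / 4 = 24.0

24.0


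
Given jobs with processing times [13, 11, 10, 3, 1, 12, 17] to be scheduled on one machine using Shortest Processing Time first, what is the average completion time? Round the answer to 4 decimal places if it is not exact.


Sort jobs by processing time (SPT order): [1, 3, 10, 11, 12, 13, 17]
Compute completion times sequentially:
  Job 1: processing = 1, completes at 1
  Job 2: processing = 3, completes at 4
  Job 3: processing = 10, completes at 14
  Job 4: processing = 11, completes at 25
  Job 5: processing = 12, completes at 37
  Job 6: processing = 13, completes at 50
  Job 7: processing = 17, completes at 67
Sum of completion times = 198
Average completion time = 198/7 = 28.2857

28.2857


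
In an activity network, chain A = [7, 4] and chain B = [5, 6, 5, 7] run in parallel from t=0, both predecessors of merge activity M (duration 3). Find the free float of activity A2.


ES(A2) = sum of predecessors on chain A = 7
EF(A2) = ES + duration = 7 + 4 = 11
Successor of A2 is M. ES(M) = max(sum(A), sum(B)) = max(11, 23) = 23
Free float = ES(successor) - EF(current) = 23 - 11 = 12

12


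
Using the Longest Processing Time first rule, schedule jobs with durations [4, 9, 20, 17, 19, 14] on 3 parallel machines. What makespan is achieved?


Sort jobs in decreasing order (LPT): [20, 19, 17, 14, 9, 4]
Assign each job to the least loaded machine:
  Machine 1: jobs [20, 4], load = 24
  Machine 2: jobs [19, 9], load = 28
  Machine 3: jobs [17, 14], load = 31
Makespan = max load = 31

31


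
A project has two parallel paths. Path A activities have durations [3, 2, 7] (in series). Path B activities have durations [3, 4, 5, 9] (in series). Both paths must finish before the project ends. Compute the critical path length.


Path A total = 3 + 2 + 7 = 12
Path B total = 3 + 4 + 5 + 9 = 21
Critical path = longest path = max(12, 21) = 21

21


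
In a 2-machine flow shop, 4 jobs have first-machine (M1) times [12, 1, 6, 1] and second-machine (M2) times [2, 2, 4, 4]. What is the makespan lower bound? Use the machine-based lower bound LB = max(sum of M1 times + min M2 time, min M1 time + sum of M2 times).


LB1 = sum(M1 times) + min(M2 times) = 20 + 2 = 22
LB2 = min(M1 times) + sum(M2 times) = 1 + 12 = 13
Lower bound = max(LB1, LB2) = max(22, 13) = 22

22


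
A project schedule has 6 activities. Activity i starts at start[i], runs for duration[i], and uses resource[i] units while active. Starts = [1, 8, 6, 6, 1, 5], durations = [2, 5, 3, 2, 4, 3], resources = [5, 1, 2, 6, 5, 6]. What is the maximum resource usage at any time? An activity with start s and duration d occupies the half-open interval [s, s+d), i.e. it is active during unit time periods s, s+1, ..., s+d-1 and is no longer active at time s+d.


Each activity i is active on [start_i, start_i + duration_i).
Compute total resource usage per time slot:
  t=0: active resources = [], total = 0
  t=1: active resources = [5, 5], total = 10
  t=2: active resources = [5, 5], total = 10
  t=3: active resources = [5], total = 5
  t=4: active resources = [5], total = 5
  t=5: active resources = [6], total = 6
  t=6: active resources = [2, 6, 6], total = 14
  t=7: active resources = [2, 6, 6], total = 14
  t=8: active resources = [1, 2], total = 3
  t=9: active resources = [1], total = 1
  t=10: active resources = [1], total = 1
  t=11: active resources = [1], total = 1
  t=12: active resources = [1], total = 1
Peak resource demand = 14

14


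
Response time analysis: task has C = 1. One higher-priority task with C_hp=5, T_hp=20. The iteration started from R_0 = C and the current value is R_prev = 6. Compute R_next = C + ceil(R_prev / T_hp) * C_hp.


R_next = C + ceil(R_prev / T_hp) * C_hp
ceil(6 / 20) = ceil(0.3) = 1
Interference = 1 * 5 = 5
R_next = 1 + 5 = 6
R_next = R_prev, so the iteration has converged (response time = 6).

6


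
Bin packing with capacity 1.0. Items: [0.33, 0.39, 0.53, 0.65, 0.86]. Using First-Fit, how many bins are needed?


Place items sequentially using First-Fit:
  Item 0.33 -> new Bin 1
  Item 0.39 -> Bin 1 (now 0.72)
  Item 0.53 -> new Bin 2
  Item 0.65 -> new Bin 3
  Item 0.86 -> new Bin 4
Total bins used = 4

4


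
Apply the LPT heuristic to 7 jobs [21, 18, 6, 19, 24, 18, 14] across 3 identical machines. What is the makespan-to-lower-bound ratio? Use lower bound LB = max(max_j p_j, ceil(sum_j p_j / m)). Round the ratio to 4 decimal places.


LPT order: [24, 21, 19, 18, 18, 14, 6]
Machine loads after assignment: [38, 39, 43]
LPT makespan = 43
Lower bound = max(max_job, ceil(total/3)) = max(24, 40) = 40
Ratio = 43 / 40 = 1.075

1.075


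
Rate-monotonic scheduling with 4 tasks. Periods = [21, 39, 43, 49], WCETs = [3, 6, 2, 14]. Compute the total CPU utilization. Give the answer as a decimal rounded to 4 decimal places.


Compute individual utilizations (exact fractions):
  Task 1: C/T = 3/21 = 1/7 (approx. 0.1429)
  Task 2: C/T = 6/39 = 2/13 (approx. 0.1538)
  Task 3: C/T = 2/43 (approx. 0.0465)
  Task 4: C/T = 14/49 = 2/7 (approx. 0.2857)
Total utilization U = 1/7 + 2/13 + 2/43 + 2/7 = 2461/3913
Rounded to 4 decimal places: U = 0.6289
RM (Liu & Layland) bound for 4 tasks = 0.756828; compare with U = 2461/3913 (approx. 0.628929)
U <= bound, so schedulable by RM sufficient condition.

0.6289


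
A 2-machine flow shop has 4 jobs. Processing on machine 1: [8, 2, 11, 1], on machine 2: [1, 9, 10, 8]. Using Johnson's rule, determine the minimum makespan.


Apply Johnson's rule:
  Group 1 (a <= b): [(4, 1, 8), (2, 2, 9)]
  Group 2 (a > b): [(3, 11, 10), (1, 8, 1)]
Optimal job order: [4, 2, 3, 1]
Schedule:
  Job 4: M1 done at 1, M2 done at 9
  Job 2: M1 done at 3, M2 done at 18
  Job 3: M1 done at 14, M2 done at 28
  Job 1: M1 done at 22, M2 done at 29
Makespan = 29

29


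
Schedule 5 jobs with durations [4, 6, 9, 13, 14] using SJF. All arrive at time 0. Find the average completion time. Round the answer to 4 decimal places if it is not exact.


SJF order (ascending): [4, 6, 9, 13, 14]
Completion times:
  Job 1: burst=4, C=4
  Job 2: burst=6, C=10
  Job 3: burst=9, C=19
  Job 4: burst=13, C=32
  Job 5: burst=14, C=46
Average completion = 111/5 = 22.2

22.2


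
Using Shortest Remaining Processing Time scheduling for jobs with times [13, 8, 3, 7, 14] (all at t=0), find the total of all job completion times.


Since all jobs arrive at t=0, SRPT equals SPT ordering.
SPT order: [3, 7, 8, 13, 14]
Completion times:
  Job 1: p=3, C=3
  Job 2: p=7, C=10
  Job 3: p=8, C=18
  Job 4: p=13, C=31
  Job 5: p=14, C=45
Total completion time = 3 + 10 + 18 + 31 + 45 = 107

107


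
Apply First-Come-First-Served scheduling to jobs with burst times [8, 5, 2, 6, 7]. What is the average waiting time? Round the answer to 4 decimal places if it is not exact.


FCFS order (as given): [8, 5, 2, 6, 7]
Waiting times:
  Job 1: wait = 0
  Job 2: wait = 8
  Job 3: wait = 13
  Job 4: wait = 15
  Job 5: wait = 21
Sum of waiting times = 57
Average waiting time = 57/5 = 11.4

11.4


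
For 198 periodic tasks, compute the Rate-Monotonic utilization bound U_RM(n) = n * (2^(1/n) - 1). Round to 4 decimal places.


Compute 2^(1/198) = 1.0035068781
Subtract 1: 1.0035068781 - 1 = 0.0035068781
Multiply by n: 198 * 0.0035068781 = 0.6943618638
Round to 4 dp: 0.6944

0.6944


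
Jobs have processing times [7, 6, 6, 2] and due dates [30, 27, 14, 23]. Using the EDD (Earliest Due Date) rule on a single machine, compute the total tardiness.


Sort by due date (EDD order): [(6, 14), (2, 23), (6, 27), (7, 30)]
Compute completion times and tardiness:
  Job 1: p=6, d=14, C=6, tardiness=max(0,6-14)=0
  Job 2: p=2, d=23, C=8, tardiness=max(0,8-23)=0
  Job 3: p=6, d=27, C=14, tardiness=max(0,14-27)=0
  Job 4: p=7, d=30, C=21, tardiness=max(0,21-30)=0
Total tardiness = 0

0


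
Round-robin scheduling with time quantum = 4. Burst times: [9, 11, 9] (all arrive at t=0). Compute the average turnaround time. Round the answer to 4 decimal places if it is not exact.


Time quantum = 4
Execution trace:
  J1 runs 4 units, time = 4
  J2 runs 4 units, time = 8
  J3 runs 4 units, time = 12
  J1 runs 4 units, time = 16
  J2 runs 4 units, time = 20
  J3 runs 4 units, time = 24
  J1 runs 1 units, time = 25
  J2 runs 3 units, time = 28
  J3 runs 1 units, time = 29
Finish times: [25, 28, 29]
Average turnaround = 82/3 = 27.3333

27.3333


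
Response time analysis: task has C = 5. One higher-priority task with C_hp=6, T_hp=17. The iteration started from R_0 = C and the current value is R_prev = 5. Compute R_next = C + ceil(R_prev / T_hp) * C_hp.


R_next = C + ceil(R_prev / T_hp) * C_hp
ceil(5 / 17) = ceil(0.2941) = 1
Interference = 1 * 6 = 6
R_next = 5 + 6 = 11

11


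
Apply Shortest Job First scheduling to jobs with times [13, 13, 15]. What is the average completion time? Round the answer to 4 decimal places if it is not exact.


SJF order (ascending): [13, 13, 15]
Completion times:
  Job 1: burst=13, C=13
  Job 2: burst=13, C=26
  Job 3: burst=15, C=41
Average completion = 80/3 = 26.6667

26.6667
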